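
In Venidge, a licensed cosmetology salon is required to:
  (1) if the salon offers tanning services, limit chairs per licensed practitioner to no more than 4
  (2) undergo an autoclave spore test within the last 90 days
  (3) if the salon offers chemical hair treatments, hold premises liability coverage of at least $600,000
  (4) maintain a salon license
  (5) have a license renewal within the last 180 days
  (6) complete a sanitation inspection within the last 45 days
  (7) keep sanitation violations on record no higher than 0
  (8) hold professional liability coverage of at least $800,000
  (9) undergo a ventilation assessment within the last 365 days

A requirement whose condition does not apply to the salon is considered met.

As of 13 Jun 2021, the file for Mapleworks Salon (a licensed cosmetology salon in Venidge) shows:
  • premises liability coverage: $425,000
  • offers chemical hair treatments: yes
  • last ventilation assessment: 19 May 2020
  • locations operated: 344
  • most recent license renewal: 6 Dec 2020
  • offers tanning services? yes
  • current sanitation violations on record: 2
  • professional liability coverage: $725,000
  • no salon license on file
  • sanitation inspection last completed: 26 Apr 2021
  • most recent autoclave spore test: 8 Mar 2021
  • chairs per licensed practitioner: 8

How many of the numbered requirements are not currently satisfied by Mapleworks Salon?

9

1. condition 'offers tanning services' holds; chairs per licensed practitioner 8 > 4 → not met
2. autoclave spore test 97 days ago vs limit 90 → not met
3. condition 'offers chemical hair treatments' holds; premises liability coverage $425,000 < $600,000 → not met
4. salon license absent → not met
5. license renewal 189 days ago vs limit 180 → not met
6. sanitation inspection 48 days ago vs limit 45 → not met
7. sanitation violations on record 2 > 0 → not met
8. professional liability coverage $725,000 < $800,000 → not met
9. ventilation assessment 390 days ago vs limit 365 → not met
Not met: 9 of 9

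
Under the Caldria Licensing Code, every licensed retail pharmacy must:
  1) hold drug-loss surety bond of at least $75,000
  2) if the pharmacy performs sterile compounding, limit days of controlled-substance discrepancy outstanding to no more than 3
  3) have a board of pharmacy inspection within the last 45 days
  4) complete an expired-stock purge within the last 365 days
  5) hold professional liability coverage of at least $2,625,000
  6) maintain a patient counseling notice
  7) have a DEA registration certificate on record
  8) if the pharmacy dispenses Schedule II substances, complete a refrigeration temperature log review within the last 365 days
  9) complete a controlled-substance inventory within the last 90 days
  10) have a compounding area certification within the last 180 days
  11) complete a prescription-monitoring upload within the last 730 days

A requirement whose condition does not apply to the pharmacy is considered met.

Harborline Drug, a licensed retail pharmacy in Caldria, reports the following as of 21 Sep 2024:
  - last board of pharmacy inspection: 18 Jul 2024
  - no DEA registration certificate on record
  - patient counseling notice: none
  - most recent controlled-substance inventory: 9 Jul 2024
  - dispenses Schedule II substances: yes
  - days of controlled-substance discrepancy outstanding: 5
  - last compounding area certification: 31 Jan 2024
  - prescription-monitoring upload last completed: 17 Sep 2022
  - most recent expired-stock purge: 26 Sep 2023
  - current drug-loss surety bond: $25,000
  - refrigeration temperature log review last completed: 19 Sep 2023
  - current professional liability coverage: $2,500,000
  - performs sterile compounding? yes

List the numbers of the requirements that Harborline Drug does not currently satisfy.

1, 2, 3, 5, 6, 7, 8, 10, 11

1. drug-loss surety bond $25,000 < $75,000 → not met
2. condition 'performs sterile compounding' holds; days of controlled-substance discrepancy outstanding 5 > 3 → not met
3. board of pharmacy inspection 65 days ago vs limit 45 → not met
4. expired-stock purge 361 days ago vs limit 365 → met
5. professional liability coverage $2,500,000 < $2,625,000 → not met
6. patient counseling notice absent → not met
7. DEA registration certificate absent → not met
8. condition 'dispenses Schedule II substances' holds; refrigeration temperature log review 368 days ago vs limit 365 → not met
9. controlled-substance inventory 74 days ago vs limit 90 → met
10. compounding area certification 234 days ago vs limit 180 → not met
11. prescription-monitoring upload 735 days ago vs limit 730 → not met
Not met: 1, 2, 3, 5, 6, 7, 8, 10, 11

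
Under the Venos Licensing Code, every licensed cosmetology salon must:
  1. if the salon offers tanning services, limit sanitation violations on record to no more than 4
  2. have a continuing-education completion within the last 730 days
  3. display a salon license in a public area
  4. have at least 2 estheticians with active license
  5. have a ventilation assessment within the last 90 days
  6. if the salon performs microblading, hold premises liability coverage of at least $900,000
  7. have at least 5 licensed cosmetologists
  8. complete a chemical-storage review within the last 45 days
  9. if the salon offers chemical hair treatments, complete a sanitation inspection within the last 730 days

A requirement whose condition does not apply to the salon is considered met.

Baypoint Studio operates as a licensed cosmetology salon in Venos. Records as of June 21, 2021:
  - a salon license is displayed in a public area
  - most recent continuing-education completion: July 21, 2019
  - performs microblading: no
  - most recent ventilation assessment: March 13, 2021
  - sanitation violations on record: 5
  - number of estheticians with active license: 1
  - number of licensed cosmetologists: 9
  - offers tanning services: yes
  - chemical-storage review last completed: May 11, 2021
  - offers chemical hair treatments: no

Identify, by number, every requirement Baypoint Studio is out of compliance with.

1, 4, 5

1. condition 'offers tanning services' holds; sanitation violations on record 5 > 4 → not met
2. continuing-education completion 701 days ago vs limit 730 → met
3. salon license present → met
4. estheticians with active license 1 < 2 → not met
5. ventilation assessment 100 days ago vs limit 90 → not met
6. condition 'performs microblading' does not hold → requirement n/a → met
7. licensed cosmetologists 9 ≥ 5 → met
8. chemical-storage review 41 days ago vs limit 45 → met
9. condition 'offers chemical hair treatments' does not hold → requirement n/a → met
Not met: 1, 4, 5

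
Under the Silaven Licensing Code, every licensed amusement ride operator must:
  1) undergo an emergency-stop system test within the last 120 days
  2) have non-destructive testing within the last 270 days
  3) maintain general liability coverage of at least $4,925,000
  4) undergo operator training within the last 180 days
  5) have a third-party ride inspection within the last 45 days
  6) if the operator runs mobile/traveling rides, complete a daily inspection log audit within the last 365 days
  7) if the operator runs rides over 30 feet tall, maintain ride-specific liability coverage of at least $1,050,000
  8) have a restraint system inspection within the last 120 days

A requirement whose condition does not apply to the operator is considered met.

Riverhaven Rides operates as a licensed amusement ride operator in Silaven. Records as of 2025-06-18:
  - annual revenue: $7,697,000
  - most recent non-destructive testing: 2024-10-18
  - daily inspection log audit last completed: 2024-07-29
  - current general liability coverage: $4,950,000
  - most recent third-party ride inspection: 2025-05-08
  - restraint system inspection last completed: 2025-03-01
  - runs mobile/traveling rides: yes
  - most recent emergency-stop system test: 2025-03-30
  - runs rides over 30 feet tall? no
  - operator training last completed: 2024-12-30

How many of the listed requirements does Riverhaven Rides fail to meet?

0

1. emergency-stop system test 80 days ago vs limit 120 → met
2. non-destructive testing 243 days ago vs limit 270 → met
3. general liability coverage $4,950,000 ≥ $4,925,000 → met
4. operator training 170 days ago vs limit 180 → met
5. third-party ride inspection 41 days ago vs limit 45 → met
6. condition 'runs mobile/traveling rides' holds; daily inspection log audit 324 days ago vs limit 365 → met
7. condition 'runs rides over 30 feet tall' does not hold → requirement n/a → met
8. restraint system inspection 109 days ago vs limit 120 → met
Not met: 0 of 8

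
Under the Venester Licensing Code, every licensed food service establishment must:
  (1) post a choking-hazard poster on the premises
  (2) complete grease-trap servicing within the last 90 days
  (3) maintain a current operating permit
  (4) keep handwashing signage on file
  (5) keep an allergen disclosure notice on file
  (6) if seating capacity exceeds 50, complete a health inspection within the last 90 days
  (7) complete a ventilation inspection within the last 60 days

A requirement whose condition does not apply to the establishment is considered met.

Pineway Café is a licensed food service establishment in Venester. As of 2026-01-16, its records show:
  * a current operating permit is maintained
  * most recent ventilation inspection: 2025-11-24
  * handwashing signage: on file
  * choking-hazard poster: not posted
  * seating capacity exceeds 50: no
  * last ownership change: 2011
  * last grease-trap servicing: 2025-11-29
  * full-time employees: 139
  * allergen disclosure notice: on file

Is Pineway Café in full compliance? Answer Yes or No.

No

1. choking-hazard poster absent → not met
2. grease-trap servicing 48 days ago vs limit 90 → met
3. current operating permit present → met
4. handwashing signage present → met
5. allergen disclosure notice present → met
6. condition 'seating capacity exceeds 50' does not hold → requirement n/a → met
7. ventilation inspection 53 days ago vs limit 60 → met
Not met: 1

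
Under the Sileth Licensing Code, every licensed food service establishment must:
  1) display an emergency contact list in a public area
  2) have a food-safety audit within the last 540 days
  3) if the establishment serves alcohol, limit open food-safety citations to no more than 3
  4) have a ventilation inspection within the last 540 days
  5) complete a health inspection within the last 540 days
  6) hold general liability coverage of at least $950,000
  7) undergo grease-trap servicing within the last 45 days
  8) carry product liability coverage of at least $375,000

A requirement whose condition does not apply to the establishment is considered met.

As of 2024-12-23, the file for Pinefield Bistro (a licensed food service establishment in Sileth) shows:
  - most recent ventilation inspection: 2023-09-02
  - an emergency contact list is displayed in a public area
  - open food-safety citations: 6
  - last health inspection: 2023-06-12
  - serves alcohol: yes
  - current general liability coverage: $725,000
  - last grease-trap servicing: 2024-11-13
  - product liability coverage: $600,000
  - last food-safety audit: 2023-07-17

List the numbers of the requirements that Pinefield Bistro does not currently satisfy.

1. emergency contact list present → met
2. food-safety audit 525 days ago vs limit 540 → met
3. condition 'serves alcohol' holds; open food-safety citations 6 > 3 → not met
4. ventilation inspection 478 days ago vs limit 540 → met
5. health inspection 560 days ago vs limit 540 → not met
6. general liability coverage $725,000 < $950,000 → not met
7. grease-trap servicing 40 days ago vs limit 45 → met
8. product liability coverage $600,000 ≥ $375,000 → met
Not met: 3, 5, 6

3, 5, 6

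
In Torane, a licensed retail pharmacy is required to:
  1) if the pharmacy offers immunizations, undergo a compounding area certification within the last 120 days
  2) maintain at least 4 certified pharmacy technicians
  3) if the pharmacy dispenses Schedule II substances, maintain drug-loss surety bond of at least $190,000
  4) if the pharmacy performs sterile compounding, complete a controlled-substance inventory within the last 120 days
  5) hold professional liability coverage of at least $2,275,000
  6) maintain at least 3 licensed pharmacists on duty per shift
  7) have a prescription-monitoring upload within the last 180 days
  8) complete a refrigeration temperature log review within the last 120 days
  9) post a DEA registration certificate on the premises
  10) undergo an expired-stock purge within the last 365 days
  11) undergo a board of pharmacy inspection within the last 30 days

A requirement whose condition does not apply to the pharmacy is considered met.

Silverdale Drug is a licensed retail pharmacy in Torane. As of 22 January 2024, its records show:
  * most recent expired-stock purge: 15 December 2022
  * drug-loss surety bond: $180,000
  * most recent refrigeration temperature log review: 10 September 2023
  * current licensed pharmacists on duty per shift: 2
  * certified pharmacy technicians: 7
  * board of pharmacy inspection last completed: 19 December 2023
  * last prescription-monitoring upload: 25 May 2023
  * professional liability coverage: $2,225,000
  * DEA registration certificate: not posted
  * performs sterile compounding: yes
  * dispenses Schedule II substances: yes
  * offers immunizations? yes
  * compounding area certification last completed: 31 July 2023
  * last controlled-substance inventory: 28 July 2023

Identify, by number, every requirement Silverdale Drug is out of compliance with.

1, 3, 4, 5, 6, 7, 8, 9, 10, 11

1. condition 'offers immunizations' holds; compounding area certification 175 days ago vs limit 120 → not met
2. certified pharmacy technicians 7 ≥ 4 → met
3. condition 'dispenses Schedule II substances' holds; drug-loss surety bond $180,000 < $190,000 → not met
4. condition 'performs sterile compounding' holds; controlled-substance inventory 178 days ago vs limit 120 → not met
5. professional liability coverage $2,225,000 < $2,275,000 → not met
6. licensed pharmacists on duty per shift 2 < 3 → not met
7. prescription-monitoring upload 242 days ago vs limit 180 → not met
8. refrigeration temperature log review 134 days ago vs limit 120 → not met
9. DEA registration certificate absent → not met
10. expired-stock purge 403 days ago vs limit 365 → not met
11. board of pharmacy inspection 34 days ago vs limit 30 → not met
Not met: 1, 3, 4, 5, 6, 7, 8, 9, 10, 11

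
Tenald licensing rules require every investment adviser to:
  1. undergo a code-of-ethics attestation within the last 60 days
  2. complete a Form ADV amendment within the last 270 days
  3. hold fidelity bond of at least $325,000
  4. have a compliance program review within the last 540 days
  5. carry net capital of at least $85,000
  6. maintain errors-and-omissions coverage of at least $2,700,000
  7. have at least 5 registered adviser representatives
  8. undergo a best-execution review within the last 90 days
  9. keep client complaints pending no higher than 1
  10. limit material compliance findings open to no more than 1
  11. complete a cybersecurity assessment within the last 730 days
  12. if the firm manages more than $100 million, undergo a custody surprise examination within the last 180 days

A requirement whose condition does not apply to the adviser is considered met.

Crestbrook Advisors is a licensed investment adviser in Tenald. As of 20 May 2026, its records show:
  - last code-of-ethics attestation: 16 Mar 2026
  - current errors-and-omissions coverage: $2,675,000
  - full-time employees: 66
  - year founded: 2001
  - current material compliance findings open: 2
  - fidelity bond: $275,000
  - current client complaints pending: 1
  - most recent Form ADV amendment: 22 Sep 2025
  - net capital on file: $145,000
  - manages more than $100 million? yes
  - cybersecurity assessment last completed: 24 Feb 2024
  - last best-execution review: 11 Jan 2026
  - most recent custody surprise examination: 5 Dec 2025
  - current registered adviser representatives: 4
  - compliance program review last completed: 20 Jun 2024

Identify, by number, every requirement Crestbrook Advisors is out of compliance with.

1. code-of-ethics attestation 65 days ago vs limit 60 → not met
2. Form ADV amendment 240 days ago vs limit 270 → met
3. fidelity bond $275,000 < $325,000 → not met
4. compliance program review 699 days ago vs limit 540 → not met
5. net capital $145,000 ≥ $85,000 → met
6. errors-and-omissions coverage $2,675,000 < $2,700,000 → not met
7. registered adviser representatives 4 < 5 → not met
8. best-execution review 129 days ago vs limit 90 → not met
9. client complaints pending 1 ≤ 1 → met
10. material compliance findings open 2 > 1 → not met
11. cybersecurity assessment 816 days ago vs limit 730 → not met
12. condition 'manages more than $100 million' holds; custody surprise examination 166 days ago vs limit 180 → met
Not met: 1, 3, 4, 6, 7, 8, 10, 11

1, 3, 4, 6, 7, 8, 10, 11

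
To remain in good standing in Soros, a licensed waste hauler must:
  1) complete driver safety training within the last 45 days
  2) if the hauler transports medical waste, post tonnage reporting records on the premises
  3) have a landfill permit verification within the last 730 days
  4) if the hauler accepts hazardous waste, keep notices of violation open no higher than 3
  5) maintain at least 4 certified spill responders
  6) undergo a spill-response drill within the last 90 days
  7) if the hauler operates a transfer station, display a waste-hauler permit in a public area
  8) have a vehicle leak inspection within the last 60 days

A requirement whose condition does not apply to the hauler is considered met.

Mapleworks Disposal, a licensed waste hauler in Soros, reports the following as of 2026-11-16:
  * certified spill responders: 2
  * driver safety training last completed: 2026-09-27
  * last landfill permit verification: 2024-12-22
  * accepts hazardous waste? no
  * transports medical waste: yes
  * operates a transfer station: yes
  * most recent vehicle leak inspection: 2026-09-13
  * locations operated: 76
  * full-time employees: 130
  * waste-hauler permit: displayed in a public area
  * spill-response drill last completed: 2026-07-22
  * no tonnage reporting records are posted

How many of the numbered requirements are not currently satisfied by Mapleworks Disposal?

5

1. driver safety training 50 days ago vs limit 45 → not met
2. condition 'transports medical waste' holds; tonnage reporting records absent → not met
3. landfill permit verification 694 days ago vs limit 730 → met
4. condition 'accepts hazardous waste' does not hold → requirement n/a → met
5. certified spill responders 2 < 4 → not met
6. spill-response drill 117 days ago vs limit 90 → not met
7. condition 'operates a transfer station' holds; waste-hauler permit present → met
8. vehicle leak inspection 64 days ago vs limit 60 → not met
Not met: 5 of 8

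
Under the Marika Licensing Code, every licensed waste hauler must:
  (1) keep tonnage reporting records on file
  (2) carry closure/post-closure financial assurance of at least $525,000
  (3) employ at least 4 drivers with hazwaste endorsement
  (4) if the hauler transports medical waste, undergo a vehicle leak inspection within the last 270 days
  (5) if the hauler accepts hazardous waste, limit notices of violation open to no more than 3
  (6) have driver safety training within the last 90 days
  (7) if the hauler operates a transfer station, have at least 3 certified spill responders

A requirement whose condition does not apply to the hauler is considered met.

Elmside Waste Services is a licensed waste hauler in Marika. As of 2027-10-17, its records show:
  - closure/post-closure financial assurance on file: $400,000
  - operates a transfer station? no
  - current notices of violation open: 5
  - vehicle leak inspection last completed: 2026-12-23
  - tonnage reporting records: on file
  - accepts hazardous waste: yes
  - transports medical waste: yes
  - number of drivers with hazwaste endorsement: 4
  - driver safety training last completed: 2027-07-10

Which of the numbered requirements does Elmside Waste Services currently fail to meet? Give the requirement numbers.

2, 4, 5, 6

1. tonnage reporting records present → met
2. closure/post-closure financial assurance $400,000 < $525,000 → not met
3. drivers with hazwaste endorsement 4 ≥ 4 → met
4. condition 'transports medical waste' holds; vehicle leak inspection 298 days ago vs limit 270 → not met
5. condition 'accepts hazardous waste' holds; notices of violation open 5 > 3 → not met
6. driver safety training 99 days ago vs limit 90 → not met
7. condition 'operates a transfer station' does not hold → requirement n/a → met
Not met: 2, 4, 5, 6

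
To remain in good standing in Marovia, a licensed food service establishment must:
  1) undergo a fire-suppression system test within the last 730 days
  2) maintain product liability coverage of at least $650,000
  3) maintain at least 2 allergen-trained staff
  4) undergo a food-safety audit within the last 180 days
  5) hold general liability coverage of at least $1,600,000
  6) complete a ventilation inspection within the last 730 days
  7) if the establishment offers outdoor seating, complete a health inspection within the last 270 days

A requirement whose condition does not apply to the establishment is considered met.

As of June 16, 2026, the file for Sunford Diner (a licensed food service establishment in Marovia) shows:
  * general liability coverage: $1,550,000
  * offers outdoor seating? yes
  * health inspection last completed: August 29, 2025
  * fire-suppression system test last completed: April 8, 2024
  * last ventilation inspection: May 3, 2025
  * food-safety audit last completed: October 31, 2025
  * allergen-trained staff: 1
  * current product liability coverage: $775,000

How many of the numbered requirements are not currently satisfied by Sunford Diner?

1. fire-suppression system test 799 days ago vs limit 730 → not met
2. product liability coverage $775,000 ≥ $650,000 → met
3. allergen-trained staff 1 < 2 → not met
4. food-safety audit 228 days ago vs limit 180 → not met
5. general liability coverage $1,550,000 < $1,600,000 → not met
6. ventilation inspection 409 days ago vs limit 730 → met
7. condition 'offers outdoor seating' holds; health inspection 291 days ago vs limit 270 → not met
Not met: 5 of 7

5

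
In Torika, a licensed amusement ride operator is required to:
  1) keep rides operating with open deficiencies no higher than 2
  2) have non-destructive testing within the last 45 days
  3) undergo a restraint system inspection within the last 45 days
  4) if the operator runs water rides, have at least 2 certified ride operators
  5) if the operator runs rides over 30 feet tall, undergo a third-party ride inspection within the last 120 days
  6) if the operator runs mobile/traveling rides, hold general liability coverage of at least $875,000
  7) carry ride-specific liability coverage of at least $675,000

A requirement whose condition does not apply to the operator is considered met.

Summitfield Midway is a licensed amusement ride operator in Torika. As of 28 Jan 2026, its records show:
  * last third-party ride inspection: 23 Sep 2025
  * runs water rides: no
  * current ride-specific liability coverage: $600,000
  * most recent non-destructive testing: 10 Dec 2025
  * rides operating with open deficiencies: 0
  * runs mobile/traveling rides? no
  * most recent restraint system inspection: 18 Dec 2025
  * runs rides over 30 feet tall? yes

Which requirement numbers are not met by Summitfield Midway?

1. rides operating with open deficiencies 0 ≤ 2 → met
2. non-destructive testing 49 days ago vs limit 45 → not met
3. restraint system inspection 41 days ago vs limit 45 → met
4. condition 'runs water rides' does not hold → requirement n/a → met
5. condition 'runs rides over 30 feet tall' holds; third-party ride inspection 127 days ago vs limit 120 → not met
6. condition 'runs mobile/traveling rides' does not hold → requirement n/a → met
7. ride-specific liability coverage $600,000 < $675,000 → not met
Not met: 2, 5, 7

2, 5, 7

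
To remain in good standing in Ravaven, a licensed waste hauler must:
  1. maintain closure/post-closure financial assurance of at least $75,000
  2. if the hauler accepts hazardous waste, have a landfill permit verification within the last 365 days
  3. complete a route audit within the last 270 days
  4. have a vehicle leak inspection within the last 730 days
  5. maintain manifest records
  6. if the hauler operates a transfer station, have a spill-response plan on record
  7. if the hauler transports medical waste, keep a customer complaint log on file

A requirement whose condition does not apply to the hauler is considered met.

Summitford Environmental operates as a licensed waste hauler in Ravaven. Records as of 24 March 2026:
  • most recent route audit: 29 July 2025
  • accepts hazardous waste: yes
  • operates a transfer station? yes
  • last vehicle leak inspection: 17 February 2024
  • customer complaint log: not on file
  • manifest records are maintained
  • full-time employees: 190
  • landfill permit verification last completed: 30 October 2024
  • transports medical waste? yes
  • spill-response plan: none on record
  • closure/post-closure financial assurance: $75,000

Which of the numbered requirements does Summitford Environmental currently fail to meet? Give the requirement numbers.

2, 4, 6, 7

1. closure/post-closure financial assurance $75,000 ≥ $75,000 → met
2. condition 'accepts hazardous waste' holds; landfill permit verification 510 days ago vs limit 365 → not met
3. route audit 238 days ago vs limit 270 → met
4. vehicle leak inspection 766 days ago vs limit 730 → not met
5. manifest records present → met
6. condition 'operates a transfer station' holds; spill-response plan absent → not met
7. condition 'transports medical waste' holds; customer complaint log absent → not met
Not met: 2, 4, 6, 7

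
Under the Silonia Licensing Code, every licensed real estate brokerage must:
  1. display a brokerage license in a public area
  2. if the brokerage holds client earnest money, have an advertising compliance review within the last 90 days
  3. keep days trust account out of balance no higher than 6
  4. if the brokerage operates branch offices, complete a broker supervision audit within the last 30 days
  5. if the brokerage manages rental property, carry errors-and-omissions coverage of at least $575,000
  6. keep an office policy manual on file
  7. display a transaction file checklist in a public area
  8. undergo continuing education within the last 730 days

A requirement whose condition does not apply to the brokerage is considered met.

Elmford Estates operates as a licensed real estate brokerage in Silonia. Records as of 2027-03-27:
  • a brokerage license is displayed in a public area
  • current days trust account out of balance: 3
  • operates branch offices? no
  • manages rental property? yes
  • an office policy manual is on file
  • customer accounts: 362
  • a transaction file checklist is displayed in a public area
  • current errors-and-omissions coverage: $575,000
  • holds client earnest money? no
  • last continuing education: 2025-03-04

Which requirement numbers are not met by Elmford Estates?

8

1. brokerage license present → met
2. condition 'holds client earnest money' does not hold → requirement n/a → met
3. days trust account out of balance 3 ≤ 6 → met
4. condition 'operates branch offices' does not hold → requirement n/a → met
5. condition 'manages rental property' holds; errors-and-omissions coverage $575,000 ≥ $575,000 → met
6. office policy manual present → met
7. transaction file checklist present → met
8. continuing education 753 days ago vs limit 730 → not met
Not met: 8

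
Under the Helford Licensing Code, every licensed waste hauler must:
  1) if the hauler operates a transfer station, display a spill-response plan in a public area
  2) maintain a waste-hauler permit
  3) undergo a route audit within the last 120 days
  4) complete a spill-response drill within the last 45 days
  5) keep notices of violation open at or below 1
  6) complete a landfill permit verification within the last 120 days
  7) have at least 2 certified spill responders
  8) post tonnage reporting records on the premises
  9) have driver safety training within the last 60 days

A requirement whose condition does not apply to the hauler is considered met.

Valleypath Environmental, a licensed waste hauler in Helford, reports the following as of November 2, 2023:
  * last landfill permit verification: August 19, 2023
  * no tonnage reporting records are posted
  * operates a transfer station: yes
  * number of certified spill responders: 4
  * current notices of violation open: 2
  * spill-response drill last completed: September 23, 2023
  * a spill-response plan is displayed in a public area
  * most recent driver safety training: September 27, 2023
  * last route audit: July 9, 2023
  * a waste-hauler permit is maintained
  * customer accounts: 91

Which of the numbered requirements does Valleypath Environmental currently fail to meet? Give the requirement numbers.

1. condition 'operates a transfer station' holds; spill-response plan present → met
2. waste-hauler permit present → met
3. route audit 116 days ago vs limit 120 → met
4. spill-response drill 40 days ago vs limit 45 → met
5. notices of violation open 2 > 1 → not met
6. landfill permit verification 75 days ago vs limit 120 → met
7. certified spill responders 4 ≥ 2 → met
8. tonnage reporting records absent → not met
9. driver safety training 36 days ago vs limit 60 → met
Not met: 5, 8

5, 8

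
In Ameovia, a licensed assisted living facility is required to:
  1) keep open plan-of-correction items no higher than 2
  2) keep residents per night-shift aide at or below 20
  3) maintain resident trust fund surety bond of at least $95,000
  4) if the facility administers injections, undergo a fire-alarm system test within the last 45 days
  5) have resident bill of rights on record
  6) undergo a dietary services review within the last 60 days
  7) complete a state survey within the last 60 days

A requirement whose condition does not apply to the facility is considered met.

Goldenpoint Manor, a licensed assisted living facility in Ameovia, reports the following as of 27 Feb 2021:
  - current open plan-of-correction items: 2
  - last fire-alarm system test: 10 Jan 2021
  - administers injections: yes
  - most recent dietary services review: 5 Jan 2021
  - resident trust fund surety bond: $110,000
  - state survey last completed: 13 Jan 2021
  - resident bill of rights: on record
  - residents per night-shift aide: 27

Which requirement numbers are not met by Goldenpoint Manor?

1. open plan-of-correction items 2 ≤ 2 → met
2. residents per night-shift aide 27 > 20 → not met
3. resident trust fund surety bond $110,000 ≥ $95,000 → met
4. condition 'administers injections' holds; fire-alarm system test 48 days ago vs limit 45 → not met
5. resident bill of rights present → met
6. dietary services review 53 days ago vs limit 60 → met
7. state survey 45 days ago vs limit 60 → met
Not met: 2, 4

2, 4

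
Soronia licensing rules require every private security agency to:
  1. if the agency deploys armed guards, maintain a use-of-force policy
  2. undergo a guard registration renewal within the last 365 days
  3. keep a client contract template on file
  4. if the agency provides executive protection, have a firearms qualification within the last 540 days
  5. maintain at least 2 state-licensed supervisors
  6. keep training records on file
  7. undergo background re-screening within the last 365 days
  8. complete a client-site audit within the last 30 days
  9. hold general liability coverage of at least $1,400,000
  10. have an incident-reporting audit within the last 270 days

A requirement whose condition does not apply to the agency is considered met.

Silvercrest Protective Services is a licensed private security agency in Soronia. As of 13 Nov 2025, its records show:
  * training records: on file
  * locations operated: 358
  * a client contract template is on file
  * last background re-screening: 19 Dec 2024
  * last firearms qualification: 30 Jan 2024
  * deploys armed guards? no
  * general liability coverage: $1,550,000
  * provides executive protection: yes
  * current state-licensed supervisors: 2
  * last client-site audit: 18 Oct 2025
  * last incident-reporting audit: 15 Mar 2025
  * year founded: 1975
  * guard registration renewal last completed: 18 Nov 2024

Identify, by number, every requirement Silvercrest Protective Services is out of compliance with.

1. condition 'deploys armed guards' does not hold → requirement n/a → met
2. guard registration renewal 360 days ago vs limit 365 → met
3. client contract template present → met
4. condition 'provides executive protection' holds; firearms qualification 653 days ago vs limit 540 → not met
5. state-licensed supervisors 2 ≥ 2 → met
6. training records present → met
7. background re-screening 329 days ago vs limit 365 → met
8. client-site audit 26 days ago vs limit 30 → met
9. general liability coverage $1,550,000 ≥ $1,400,000 → met
10. incident-reporting audit 243 days ago vs limit 270 → met
Not met: 4

4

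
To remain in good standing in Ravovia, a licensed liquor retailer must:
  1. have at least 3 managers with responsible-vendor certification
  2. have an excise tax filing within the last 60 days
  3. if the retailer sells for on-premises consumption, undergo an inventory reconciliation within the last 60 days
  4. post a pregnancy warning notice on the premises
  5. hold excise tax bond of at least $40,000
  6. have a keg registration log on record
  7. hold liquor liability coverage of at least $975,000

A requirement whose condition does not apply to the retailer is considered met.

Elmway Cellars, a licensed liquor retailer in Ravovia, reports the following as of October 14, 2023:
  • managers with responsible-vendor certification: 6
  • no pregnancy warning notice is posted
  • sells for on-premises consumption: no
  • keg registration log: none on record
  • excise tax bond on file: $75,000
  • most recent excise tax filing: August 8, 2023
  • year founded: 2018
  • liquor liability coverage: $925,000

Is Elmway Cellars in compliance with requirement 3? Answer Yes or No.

Yes

3. condition 'sells for on-premises consumption' does not hold → requirement n/a → met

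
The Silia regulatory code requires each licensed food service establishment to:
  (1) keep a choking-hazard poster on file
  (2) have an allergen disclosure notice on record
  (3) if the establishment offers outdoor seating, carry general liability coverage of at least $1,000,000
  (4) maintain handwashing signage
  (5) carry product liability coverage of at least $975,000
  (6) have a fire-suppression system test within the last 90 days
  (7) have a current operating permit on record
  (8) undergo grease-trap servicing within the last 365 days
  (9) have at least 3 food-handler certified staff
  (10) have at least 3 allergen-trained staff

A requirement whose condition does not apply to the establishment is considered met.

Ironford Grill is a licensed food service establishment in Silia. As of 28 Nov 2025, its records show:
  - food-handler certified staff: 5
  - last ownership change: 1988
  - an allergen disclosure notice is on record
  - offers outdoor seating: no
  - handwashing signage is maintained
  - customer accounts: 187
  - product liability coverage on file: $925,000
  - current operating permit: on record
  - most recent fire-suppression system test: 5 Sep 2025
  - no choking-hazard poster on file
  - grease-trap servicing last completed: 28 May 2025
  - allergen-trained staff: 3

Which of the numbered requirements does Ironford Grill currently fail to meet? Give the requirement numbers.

1. choking-hazard poster absent → not met
2. allergen disclosure notice present → met
3. condition 'offers outdoor seating' does not hold → requirement n/a → met
4. handwashing signage present → met
5. product liability coverage $925,000 < $975,000 → not met
6. fire-suppression system test 84 days ago vs limit 90 → met
7. current operating permit present → met
8. grease-trap servicing 184 days ago vs limit 365 → met
9. food-handler certified staff 5 ≥ 3 → met
10. allergen-trained staff 3 ≥ 3 → met
Not met: 1, 5

1, 5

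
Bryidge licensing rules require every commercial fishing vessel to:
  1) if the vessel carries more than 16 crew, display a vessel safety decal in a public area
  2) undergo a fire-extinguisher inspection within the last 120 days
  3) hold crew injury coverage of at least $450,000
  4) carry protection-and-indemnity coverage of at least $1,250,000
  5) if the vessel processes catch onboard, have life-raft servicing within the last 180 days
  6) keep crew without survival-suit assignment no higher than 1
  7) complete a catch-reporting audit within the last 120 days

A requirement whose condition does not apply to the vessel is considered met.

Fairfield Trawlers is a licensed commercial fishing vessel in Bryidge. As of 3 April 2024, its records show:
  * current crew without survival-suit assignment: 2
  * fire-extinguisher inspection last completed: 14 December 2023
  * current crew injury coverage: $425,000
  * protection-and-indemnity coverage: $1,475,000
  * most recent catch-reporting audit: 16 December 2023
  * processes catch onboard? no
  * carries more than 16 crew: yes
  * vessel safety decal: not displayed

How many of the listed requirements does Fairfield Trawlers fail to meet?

1. condition 'carries more than 16 crew' holds; vessel safety decal absent → not met
2. fire-extinguisher inspection 111 days ago vs limit 120 → met
3. crew injury coverage $425,000 < $450,000 → not met
4. protection-and-indemnity coverage $1,475,000 ≥ $1,250,000 → met
5. condition 'processes catch onboard' does not hold → requirement n/a → met
6. crew without survival-suit assignment 2 > 1 → not met
7. catch-reporting audit 109 days ago vs limit 120 → met
Not met: 3 of 7

3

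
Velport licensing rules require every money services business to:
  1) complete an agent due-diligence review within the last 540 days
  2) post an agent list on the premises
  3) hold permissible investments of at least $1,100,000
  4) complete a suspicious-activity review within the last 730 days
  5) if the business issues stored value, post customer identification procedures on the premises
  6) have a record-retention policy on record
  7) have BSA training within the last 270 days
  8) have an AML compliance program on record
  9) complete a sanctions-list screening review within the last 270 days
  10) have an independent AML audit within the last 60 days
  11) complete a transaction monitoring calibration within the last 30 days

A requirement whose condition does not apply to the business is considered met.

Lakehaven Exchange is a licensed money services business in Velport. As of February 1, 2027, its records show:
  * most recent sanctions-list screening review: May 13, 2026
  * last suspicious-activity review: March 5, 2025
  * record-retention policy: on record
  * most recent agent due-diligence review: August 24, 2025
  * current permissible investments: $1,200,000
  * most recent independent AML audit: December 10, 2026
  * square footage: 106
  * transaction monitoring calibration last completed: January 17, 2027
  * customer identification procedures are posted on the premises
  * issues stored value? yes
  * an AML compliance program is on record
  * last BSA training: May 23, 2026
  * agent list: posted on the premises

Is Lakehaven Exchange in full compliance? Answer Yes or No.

1. agent due-diligence review 526 days ago vs limit 540 → met
2. agent list present → met
3. permissible investments $1,200,000 ≥ $1,100,000 → met
4. suspicious-activity review 698 days ago vs limit 730 → met
5. condition 'issues stored value' holds; customer identification procedures present → met
6. record-retention policy present → met
7. BSA training 254 days ago vs limit 270 → met
8. AML compliance program present → met
9. sanctions-list screening review 264 days ago vs limit 270 → met
10. independent AML audit 53 days ago vs limit 60 → met
11. transaction monitoring calibration 15 days ago vs limit 30 → met
All met.

Yes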